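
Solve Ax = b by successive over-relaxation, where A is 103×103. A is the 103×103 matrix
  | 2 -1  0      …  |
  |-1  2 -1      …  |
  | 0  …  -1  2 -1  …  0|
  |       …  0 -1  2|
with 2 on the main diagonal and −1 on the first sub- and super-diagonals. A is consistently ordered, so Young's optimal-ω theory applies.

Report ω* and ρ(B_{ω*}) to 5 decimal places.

½·tridiag(1,0,1) at n=103: λ_k = cos(kπ/104); max |λ| at k=1 ⇒ ρ_J = cos(π/104) ≈ 0.99954.
1 − cos²(π/104) = sin²(π/104) ⇒ √(1−ρ_J²) = sin(π/104) = 0.030203.
Then 2/(1+√(1−ρ_J²)) = 2/(1+0.030203); ω* = 2/1.030203 = 1.94136.
At ω = 1.94136 every |λ(B_ω)| = ω−1, so ρ_SOR = 0.94136.

ω* = 1.94136, ρ_SOR = 0.94136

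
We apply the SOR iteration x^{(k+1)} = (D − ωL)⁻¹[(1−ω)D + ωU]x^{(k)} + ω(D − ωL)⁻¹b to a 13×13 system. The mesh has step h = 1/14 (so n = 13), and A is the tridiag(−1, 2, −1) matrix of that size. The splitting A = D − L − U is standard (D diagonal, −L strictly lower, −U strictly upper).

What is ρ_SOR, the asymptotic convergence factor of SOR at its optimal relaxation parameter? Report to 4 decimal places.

ρ_J = max_k |cos(kπ/14)| = cos(π/14) = 0.9749
√(1 − cos²(π/14)) = sin(π/14) ≈ 0.22252.
Then 2/(1+√(1−ρ_J²)) = 2/(1+0.22252); ω* = 2/1.22252 = 1.6360.
ρ(B_{ω*}) = ω*−1 = 0.6360

ρ_SOR = 0.6360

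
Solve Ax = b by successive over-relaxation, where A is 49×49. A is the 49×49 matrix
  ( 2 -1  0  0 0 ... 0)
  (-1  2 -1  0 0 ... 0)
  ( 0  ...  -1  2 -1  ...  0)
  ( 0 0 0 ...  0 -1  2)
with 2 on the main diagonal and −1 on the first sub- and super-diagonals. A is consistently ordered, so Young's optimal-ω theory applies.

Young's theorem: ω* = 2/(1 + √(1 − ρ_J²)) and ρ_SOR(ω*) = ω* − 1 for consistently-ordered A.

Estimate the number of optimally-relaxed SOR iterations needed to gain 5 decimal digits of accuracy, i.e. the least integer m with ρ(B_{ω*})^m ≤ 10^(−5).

m = 92

ρ_J = max_k |cos(kπ/50)| = cos(π/50) = 0.9980267
root = sin(π/50) = 0.0627905  (since 1−cos² = sin²).
ω* = 2/(1+0.0627905) = 1.8818384
ρ(B_{ω*}) = ω*−1 = 0.8818384
ρ_SOR^m ≤ 10^(−5) ⇔ m ≥ 5·ln10/(−ln 0.8818384) = 11.5129/0.125746 = 91.557; m = ⌈91.557⌉ = 92.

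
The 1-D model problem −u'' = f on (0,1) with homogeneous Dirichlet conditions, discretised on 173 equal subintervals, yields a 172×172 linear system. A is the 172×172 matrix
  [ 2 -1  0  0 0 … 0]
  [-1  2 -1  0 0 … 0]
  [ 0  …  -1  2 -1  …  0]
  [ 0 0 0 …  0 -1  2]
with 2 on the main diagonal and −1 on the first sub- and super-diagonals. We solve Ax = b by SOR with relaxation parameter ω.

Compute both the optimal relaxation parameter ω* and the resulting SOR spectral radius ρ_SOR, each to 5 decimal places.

spectrum of D⁻¹(L+U) = {cos(kπ/173) : 1≤k≤172}; ρ_J = cos(π/173) = 0.99984.
√(1−ρ_J²) = |sin(π/173)| = 0.018158
[ω*] 2 ÷ (1 + 0.018158) = 2 ÷ 1.018158 = 1.96433.
At ω = 1.96433 every |λ(B_ω)| = ω−1, so ρ_SOR = 0.96433.

ω* = 1.96433, ρ_SOR = 0.96433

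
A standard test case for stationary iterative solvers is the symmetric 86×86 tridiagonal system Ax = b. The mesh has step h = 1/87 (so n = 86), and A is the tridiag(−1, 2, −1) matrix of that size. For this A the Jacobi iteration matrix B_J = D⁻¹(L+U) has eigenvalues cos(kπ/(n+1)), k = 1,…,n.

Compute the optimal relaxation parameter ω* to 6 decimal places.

ω* = 1.930311

B_J for the 86×86 system has eigenvalues cos(kπ/87); ρ_J = cos(π/87) = 0.999348.
√(1 − cos²(π/87)) = sin(π/87) ≈ 0.0361024.
[ω*] 2 ÷ (1 + 0.0361024) = 2 ÷ 1.0361024 = 1.930311.
ρ_SOR = ω* − 1 ≈ 0.930311.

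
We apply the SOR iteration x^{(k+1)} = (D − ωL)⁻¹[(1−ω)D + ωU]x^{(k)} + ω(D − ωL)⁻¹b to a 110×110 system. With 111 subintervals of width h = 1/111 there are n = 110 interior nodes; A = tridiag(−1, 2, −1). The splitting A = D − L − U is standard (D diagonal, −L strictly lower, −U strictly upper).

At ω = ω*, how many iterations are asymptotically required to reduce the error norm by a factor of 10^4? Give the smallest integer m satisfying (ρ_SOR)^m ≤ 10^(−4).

With n=110, ρ(Jacobi) = cos(π/111) = 0.9995995.
√(1 − cos²(π/111)) = sin(π/111) ≈ 0.0282989.
Young: ω* = 2/(1+√(1−ρ_J²)) = 2/(1+0.0282989) = 2/1.0282989 = 1.9449598.
Hence ρ(B_{ω*}) = 1.9449598 − 1 = 0.9449598.
(0.9449598)^m ≤ 10^{−4}  ⇒  m·ln(0.9449598) ≤ −4·ln10  ⇒  m ≥ 162.690  ⇒  m = 163

m = 163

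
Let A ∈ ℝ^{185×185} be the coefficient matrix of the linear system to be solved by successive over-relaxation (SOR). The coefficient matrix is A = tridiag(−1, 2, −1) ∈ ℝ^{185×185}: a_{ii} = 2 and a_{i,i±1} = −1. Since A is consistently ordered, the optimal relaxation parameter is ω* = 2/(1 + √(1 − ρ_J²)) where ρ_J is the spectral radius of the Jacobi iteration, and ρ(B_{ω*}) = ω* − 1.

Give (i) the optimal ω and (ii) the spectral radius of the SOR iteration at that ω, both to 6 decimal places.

ρ_J = max_k |cos(kπ/186)| = cos(π/186) = 0.999857
1 − cos²(π/186) = sin²(π/186) ⇒ √(1−ρ_J²) = sin(π/186) = 0.0168895.
ω* = 2 / (1 + 0.0168895) = 2 / 1.0168895 ≈ 1.966782.
ρ_SOR = ω* − 1 ≈ 0.966782.

ω* = 1.966782, ρ_SOR = 0.966782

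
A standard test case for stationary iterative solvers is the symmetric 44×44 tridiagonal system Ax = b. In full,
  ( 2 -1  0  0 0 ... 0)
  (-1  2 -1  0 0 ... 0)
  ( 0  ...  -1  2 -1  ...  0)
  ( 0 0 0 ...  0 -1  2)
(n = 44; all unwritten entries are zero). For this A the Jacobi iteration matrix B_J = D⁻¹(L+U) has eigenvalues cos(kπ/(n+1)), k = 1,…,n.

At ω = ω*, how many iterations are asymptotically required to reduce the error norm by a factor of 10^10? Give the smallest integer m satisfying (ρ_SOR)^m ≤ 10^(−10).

½·tridiag(1,0,1) at n=44: λ_k = cos(kπ/45); max |λ| at k=1 ⇒ ρ_J = cos(π/45) ≈ 0.9975641.
√(1−ρ_J²) = |sin(π/45)| = 0.0697565
ω* = 2/(1 + 0.0697565) = 2/1.0697565 = 1.8695843.
Hence ρ(B_{ω*}) = 1.8695843 − 1 = 0.8695843.
m ≥ 10·ln10 / (−ln 0.8695843) = 164.777; smallest integer m = 165.

m = 165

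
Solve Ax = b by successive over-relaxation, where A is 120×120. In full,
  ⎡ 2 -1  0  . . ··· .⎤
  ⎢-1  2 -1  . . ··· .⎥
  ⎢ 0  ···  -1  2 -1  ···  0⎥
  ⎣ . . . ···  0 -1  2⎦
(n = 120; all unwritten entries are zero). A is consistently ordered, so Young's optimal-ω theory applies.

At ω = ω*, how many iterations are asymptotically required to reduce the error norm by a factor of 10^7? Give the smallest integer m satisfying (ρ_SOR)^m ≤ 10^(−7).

m = 311

B_J for the 120×120 system has eigenvalues cos(kπ/121); ρ_J = cos(π/121) = 0.9996630.
√(1−ρ_J²) simplifies to sin(π/121) = 0.0259607.
ω* = 2 / (1 + 0.0259607) = 2 / 1.0259607 ≈ 1.9493924.
Hence ρ(B_{ω*}) = 1.9493924 − 1 = 0.9493924.
Need (0.9493924)^m ≤ 10^(−7): m ≥ 7·ln10/|ln 0.9493924| = 16.1181/0.0519331 = 310.363 ⇒ m = 311.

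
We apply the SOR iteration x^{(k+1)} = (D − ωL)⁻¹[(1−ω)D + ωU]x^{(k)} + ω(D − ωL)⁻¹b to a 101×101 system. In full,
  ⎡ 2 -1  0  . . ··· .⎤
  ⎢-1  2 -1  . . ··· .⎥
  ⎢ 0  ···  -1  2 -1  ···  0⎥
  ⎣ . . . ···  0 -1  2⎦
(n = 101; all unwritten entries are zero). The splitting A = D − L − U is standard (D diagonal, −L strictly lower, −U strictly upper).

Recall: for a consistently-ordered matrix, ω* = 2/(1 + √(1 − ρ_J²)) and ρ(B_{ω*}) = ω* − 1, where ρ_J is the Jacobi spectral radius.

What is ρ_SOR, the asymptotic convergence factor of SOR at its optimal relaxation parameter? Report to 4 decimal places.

spectrum of D⁻¹(L+U) = {cos(kπ/102) : 1≤k≤101}; ρ_J = cos(π/102) = 0.9995.
√(1 − cos²(π/102)) = sin(π/102) ≈ 0.03080.
ω* = 2 / (1 + 0.03080) = 2 / 1.03080 ≈ 1.9402.
At ω = 1.9402 every |λ(B_ω)| = ω−1, so ρ_SOR = 0.9402.

ρ_SOR = 0.9402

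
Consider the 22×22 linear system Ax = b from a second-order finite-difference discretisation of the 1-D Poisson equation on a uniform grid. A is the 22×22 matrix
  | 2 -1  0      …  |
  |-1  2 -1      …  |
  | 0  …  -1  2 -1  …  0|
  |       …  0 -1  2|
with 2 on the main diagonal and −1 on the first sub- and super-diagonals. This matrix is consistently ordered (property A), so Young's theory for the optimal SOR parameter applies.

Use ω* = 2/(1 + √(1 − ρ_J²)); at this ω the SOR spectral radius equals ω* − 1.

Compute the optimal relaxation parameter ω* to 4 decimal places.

ω* = 1.7603

½·tridiag(1,0,1) at n=22: λ_k = cos(kπ/23); max |λ| at k=1 ⇒ ρ_J = cos(π/23) ≈ 0.9907.
√(1−ρ_J²) = |sin(π/23)| = 0.13617
ω* = 2 / (1 + 0.13617) = 2 / 1.13617 ≈ 1.7603.
[ρ_SOR] ω* − 1 = 0.7603.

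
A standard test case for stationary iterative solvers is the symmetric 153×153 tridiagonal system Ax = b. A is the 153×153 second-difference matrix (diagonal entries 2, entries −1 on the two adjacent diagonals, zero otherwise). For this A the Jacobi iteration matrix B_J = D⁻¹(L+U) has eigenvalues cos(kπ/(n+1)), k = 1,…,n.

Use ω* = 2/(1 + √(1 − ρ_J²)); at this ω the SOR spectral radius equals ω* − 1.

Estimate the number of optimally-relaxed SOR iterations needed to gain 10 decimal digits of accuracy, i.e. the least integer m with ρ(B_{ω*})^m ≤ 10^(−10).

With n=153, ρ(Jacobi) = cos(π/154) = 0.9997919.
√(1−ρ_J²) = |sin(π/154)| = 0.0203985
Young: ω* = 2/(1+√(1−ρ_J²)) = 2/(1+0.0203985) = 2/1.0203985 = 1.9600186.
ρ_SOR = ω* − 1 = 1.9600186 − 1 = 0.9600186.
For 10 digits: m = 10·ln10 / (−ln 0.9600186) = 23.0259/0.0408026 = 564.324; round up → m = 565.

m = 565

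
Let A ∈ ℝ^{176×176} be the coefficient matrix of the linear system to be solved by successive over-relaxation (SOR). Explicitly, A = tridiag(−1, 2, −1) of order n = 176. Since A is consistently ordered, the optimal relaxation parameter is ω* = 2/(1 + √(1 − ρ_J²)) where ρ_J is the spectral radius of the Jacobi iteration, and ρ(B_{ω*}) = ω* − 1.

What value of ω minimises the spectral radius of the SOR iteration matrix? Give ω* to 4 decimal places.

spectrum of D⁻¹(L+U) = {cos(kπ/177) : 1≤k≤176}; ρ_J = cos(π/177) = 0.9998.
√(1 − cos²(π/177)) = sin(π/177) ≈ 0.01775.
Then 2/(1+√(1−ρ_J²)) = 2/(1+0.01775); ω* = 2/1.01775 = 1.9651.
and ρ(B_{ω*}) = 1.9651 − 1 = 0.9651.

ω* = 1.9651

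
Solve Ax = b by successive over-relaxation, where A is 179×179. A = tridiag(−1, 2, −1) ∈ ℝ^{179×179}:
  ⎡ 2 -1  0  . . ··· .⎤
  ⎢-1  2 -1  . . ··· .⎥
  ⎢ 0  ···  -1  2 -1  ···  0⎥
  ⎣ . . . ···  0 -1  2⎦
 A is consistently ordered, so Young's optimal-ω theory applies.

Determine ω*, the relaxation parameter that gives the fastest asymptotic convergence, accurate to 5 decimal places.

ω* = 1.96569

[ρ_J] n=179: ρ(B_J) = cos(π/(n+1)) = cos(π/180) = 0.99985.
1 − cos²(π/180) = sin²(π/180) ⇒ √(1−ρ_J²) = sin(π/180) = 0.017452.
[ω*] 2 ÷ (1 + 0.017452) = 2 ÷ 1.017452 = 1.96569.
ρ_SOR = ω* − 1 = 1.96569 − 1 = 0.96569.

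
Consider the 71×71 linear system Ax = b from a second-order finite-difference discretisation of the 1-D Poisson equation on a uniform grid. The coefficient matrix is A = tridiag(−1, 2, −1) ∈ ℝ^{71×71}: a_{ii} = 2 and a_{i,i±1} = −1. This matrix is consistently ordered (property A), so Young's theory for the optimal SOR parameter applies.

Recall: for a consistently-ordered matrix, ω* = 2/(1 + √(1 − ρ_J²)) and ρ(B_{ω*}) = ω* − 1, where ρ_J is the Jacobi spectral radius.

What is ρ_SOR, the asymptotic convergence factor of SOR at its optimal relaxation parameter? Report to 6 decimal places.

ρ_SOR = 0.916407

[ρ_J] n=71: ρ(B_J) = cos(π/(n+1)) = cos(π/72) = 0.999048.
√(1 − cos²(π/72)) = sin(π/72) ≈ 0.0436194.
Young: ω* = 2/(1+√(1−ρ_J²)) = 2/(1+0.0436194) = 2/1.0436194 = 1.916407.
ρ_SOR = ω* − 1 ≈ 0.916407.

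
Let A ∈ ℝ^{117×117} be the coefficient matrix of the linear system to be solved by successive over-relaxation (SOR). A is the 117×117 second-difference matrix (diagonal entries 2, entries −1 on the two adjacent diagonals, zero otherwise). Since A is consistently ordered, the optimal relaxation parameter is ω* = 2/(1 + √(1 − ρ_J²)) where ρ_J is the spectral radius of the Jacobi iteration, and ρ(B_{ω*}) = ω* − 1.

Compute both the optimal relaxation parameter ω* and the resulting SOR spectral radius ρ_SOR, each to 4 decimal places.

ω* = 1.9481, ρ_SOR = 0.9481

[ρ_J] n=117: ρ(B_J) = cos(π/(n+1)) = cos(π/118) = 0.9996.
1 − cos²(π/118) = sin²(π/118) ⇒ √(1−ρ_J²) = sin(π/118) = 0.02662.
ω* = 2/(1 + 0.02662) = 2/1.02662 = 1.9481.
ρ_SOR = ω* − 1 = 1.9481 − 1 = 0.9481.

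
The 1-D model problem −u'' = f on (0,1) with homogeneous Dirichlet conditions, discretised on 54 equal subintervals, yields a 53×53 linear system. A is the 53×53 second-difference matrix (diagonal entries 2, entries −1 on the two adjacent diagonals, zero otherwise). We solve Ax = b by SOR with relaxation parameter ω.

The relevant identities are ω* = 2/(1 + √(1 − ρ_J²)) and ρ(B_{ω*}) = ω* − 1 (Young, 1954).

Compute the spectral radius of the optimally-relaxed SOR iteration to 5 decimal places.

ρ_J = max_k |cos(kπ/54)| = cos(π/54) = 0.99831
root = sin(π/54) = 0.058145  (since 1−cos² = sin²).
Then 2/(1+√(1−ρ_J²)) = 2/(1+0.058145); ω* = 2/1.058145 = 1.89010.
ρ_SOR = ω* − 1 ≈ 0.89010.

ρ_SOR = 0.89010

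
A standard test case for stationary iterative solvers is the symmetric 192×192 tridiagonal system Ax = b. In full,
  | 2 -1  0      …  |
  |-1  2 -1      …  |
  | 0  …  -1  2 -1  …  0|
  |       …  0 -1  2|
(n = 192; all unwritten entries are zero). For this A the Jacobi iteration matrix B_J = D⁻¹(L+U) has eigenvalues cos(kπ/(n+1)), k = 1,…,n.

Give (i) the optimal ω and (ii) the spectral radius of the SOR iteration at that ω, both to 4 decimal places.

n=192: λ(B_J) = 1 − λ(A)/2 = cos(kπ/193); k=1 gives ρ_J = 0.9999.
√(1−ρ_J²) = |sin(π/193)| = 0.01628
[ω*] 2 ÷ (1 + 0.01628) = 2 ÷ 1.01628 = 1.9680.
ρ_SOR = ω* − 1 ≈ 0.9680.

ω* = 1.9680, ρ_SOR = 0.9680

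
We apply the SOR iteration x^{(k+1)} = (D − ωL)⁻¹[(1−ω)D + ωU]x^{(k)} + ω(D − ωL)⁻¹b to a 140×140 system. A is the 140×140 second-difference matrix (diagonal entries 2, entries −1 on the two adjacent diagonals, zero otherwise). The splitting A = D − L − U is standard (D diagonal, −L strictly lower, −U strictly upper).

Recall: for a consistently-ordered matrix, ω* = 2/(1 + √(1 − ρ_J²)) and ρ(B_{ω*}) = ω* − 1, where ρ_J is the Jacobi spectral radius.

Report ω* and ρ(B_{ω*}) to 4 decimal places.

ω* = 1.9564, ρ_SOR = 0.9564

B_J for the 140×140 system has eigenvalues cos(kπ/141); ρ_J = cos(π/141) = 0.9998.
√(1−ρ_J²) = |sin(π/141)| = 0.02228
So ω* = 2/1.02228 = 1.9564 (Young).
[ρ_SOR] ω* − 1 = 0.9564.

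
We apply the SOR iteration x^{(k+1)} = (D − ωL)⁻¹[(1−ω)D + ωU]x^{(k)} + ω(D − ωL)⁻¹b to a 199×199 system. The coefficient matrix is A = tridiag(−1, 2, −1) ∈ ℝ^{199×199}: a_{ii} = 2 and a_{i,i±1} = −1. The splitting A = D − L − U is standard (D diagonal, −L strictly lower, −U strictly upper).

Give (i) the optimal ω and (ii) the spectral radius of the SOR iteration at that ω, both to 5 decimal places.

ω* = 1.96907, ρ_SOR = 0.96907

B_J for the 199×199 system has eigenvalues cos(kπ/200); ρ_J = cos(π/200) = 0.99988.
√(1−ρ_J²) = |sin(π/200)| = 0.015707
Young: ω* = 2/(1+√(1−ρ_J²)) = 2/(1+0.015707) = 2/1.015707 = 1.96907.
Hence ρ(B_{ω*}) = 1.96907 − 1 = 0.96907.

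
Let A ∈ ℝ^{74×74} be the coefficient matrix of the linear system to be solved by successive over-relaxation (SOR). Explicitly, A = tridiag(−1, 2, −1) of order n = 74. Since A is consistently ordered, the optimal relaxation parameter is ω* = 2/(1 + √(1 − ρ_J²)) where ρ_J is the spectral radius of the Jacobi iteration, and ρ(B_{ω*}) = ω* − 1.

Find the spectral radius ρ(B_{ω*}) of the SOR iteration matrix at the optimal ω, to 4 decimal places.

With n=74, ρ(Jacobi) = cos(π/75) = 0.9991.
1 − cos²(π/75) = sin²(π/75) ⇒ √(1−ρ_J²) = sin(π/75) = 0.04188.
ω* = 2/(1 + 0.04188) = 2/1.04188 = 1.9196.
[ρ_SOR] ω* − 1 = 0.9196.

ρ_SOR = 0.9196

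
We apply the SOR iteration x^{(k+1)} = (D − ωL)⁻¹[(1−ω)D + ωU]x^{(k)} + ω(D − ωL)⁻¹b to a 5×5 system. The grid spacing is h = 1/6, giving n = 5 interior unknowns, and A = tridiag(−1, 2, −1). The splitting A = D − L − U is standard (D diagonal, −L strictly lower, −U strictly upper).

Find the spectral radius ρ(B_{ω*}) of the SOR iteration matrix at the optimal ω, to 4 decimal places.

spectrum of D⁻¹(L+U) = {cos(kπ/6) : 1≤k≤5}; ρ_J = cos(π/6) = 0.8660.
1 − cos²(π/6) = sin²(π/6) ⇒ √(1−ρ_J²) = sin(π/6) = 0.50000.
So ω* = 2/1.50000 = 1.3333 (Young).
At ω = 1.3333 every |λ(B_ω)| = ω−1, so ρ_SOR = 0.3333.

ρ_SOR = 0.3333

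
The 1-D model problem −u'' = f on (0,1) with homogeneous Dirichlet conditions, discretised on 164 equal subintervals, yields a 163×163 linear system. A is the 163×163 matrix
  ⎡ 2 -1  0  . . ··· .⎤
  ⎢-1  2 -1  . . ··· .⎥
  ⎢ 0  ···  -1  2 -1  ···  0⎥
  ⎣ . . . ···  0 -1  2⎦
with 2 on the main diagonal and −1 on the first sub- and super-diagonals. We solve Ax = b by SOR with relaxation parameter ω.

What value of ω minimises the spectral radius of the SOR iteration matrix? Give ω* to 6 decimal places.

n=163: λ(B_J) = 1 − λ(A)/2 = cos(kπ/164); k=1 gives ρ_J = 0.999817.
√(1 − cos²(π/164)) = sin(π/164) ≈ 0.0191549.
So ω* = 2/1.0191549 = 1.962410 (Young).
At ω = 1.962410 every |λ(B_ω)| = ω−1, so ρ_SOR = 0.962410.

ω* = 1.962410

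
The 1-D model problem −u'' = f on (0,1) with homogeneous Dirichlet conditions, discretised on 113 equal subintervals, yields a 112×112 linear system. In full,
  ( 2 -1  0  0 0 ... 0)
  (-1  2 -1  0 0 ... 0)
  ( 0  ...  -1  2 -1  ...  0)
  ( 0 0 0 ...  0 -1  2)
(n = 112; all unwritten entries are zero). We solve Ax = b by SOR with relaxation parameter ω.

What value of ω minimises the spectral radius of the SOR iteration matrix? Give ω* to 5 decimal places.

ρ_J = max_k |cos(kπ/113)| = cos(π/113) = 0.99961
1 − cos²(π/113) = sin²(π/113) ⇒ √(1−ρ_J²) = sin(π/113) = 0.027798.
ω* = 2/(1+0.027798) = 1.94591
Hence ρ(B_{ω*}) = 1.94591 − 1 = 0.94591.

ω* = 1.94591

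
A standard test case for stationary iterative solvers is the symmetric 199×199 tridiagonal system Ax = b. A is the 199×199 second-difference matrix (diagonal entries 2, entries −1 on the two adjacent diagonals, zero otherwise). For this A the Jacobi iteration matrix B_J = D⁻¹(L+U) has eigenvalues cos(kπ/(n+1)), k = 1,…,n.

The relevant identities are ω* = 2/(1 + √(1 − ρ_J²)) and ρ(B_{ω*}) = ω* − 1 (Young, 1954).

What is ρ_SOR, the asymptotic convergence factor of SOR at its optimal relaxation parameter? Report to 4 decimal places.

ρ_SOR = 0.9691

[ρ_J] n=199: ρ(B_J) = cos(π/(n+1)) = cos(π/200) = 0.9999.
1 − cos²(π/200) = sin²(π/200) ⇒ √(1−ρ_J²) = sin(π/200) = 0.01571.
Then 2/(1+√(1−ρ_J²)) = 2/(1+0.01571); ω* = 2/1.01571 = 1.9691.
and ρ(B_{ω*}) = 1.9691 − 1 = 0.9691.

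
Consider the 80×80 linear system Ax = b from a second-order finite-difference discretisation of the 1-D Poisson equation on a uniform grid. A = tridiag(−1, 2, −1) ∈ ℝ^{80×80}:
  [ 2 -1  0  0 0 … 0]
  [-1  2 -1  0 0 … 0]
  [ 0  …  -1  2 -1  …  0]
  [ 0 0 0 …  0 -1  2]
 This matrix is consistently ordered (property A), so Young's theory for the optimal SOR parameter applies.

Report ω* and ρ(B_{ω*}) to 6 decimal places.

spectrum of D⁻¹(L+U) = {cos(kπ/81) : 1≤k≤80}; ρ_J = cos(π/81) = 0.999248.
√(1 − cos²(π/81)) = sin(π/81) ≈ 0.0387754.
ω* = 2/(1+0.0387754) = 1.925344
ρ_SOR = ω* − 1 = 1.925344 − 1 = 0.925344.

ω* = 1.925344, ρ_SOR = 0.925344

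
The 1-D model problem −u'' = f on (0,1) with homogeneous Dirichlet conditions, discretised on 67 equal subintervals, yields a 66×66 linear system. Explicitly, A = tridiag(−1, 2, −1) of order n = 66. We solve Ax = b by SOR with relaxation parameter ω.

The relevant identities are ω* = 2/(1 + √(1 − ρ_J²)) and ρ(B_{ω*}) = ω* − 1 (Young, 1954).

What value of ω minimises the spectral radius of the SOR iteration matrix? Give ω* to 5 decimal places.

n=66: λ(B_J) = 1 − λ(A)/2 = cos(kπ/67); k=1 gives ρ_J = 0.99890.
1 − cos²(π/67) = sin²(π/67) ⇒ √(1−ρ_J²) = sin(π/67) = 0.046872.
Young: ω* = 2/(1+√(1−ρ_J²)) = 2/(1+0.046872) = 2/1.046872 = 1.91045.
[ρ_SOR] ω* − 1 = 0.91045.

ω* = 1.91045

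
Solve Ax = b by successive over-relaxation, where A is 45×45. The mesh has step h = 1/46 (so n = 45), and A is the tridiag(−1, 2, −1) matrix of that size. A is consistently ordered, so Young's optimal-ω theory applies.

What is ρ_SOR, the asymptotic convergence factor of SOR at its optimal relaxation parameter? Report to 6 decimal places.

ρ_SOR = 0.872234

[ρ_J] n=45: ρ(B_J) = cos(π/(n+1)) = cos(π/46) = 0.997669.
√(1−ρ_J²) simplifies to sin(π/46) = 0.0682424.
Then 2/(1+√(1−ρ_J²)) = 2/(1+0.0682424); ω* = 2/1.0682424 = 1.872234.
At ω = 1.872234 every |λ(B_ω)| = ω−1, so ρ_SOR = 0.872234.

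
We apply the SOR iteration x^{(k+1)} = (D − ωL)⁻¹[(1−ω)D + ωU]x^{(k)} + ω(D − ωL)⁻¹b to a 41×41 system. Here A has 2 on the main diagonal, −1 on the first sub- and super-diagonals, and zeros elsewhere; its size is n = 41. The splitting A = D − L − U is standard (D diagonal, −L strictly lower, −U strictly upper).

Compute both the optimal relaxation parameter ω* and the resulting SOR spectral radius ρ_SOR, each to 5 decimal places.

ω* = 1.86093, ρ_SOR = 0.86093

With n=41, ρ(Jacobi) = cos(π/42) = 0.99720.
√(1 − cos²(π/42)) = sin(π/42) ≈ 0.074730.
So ω* = 2/1.074730 = 1.86093 (Young).
At ω = 1.86093 every |λ(B_ω)| = ω−1, so ρ_SOR = 0.86093.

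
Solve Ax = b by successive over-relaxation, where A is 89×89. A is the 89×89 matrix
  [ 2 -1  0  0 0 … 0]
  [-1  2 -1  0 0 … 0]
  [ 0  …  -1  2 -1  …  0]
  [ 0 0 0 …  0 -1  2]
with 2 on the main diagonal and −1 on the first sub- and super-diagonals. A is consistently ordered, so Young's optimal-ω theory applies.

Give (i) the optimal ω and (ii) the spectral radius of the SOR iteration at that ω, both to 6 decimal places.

ω* = 1.932555, ρ_SOR = 0.932555

½·tridiag(1,0,1) at n=89: λ_k = cos(kπ/90); max |λ| at k=1 ⇒ ρ_J = cos(π/90) ≈ 0.999391.
√(1 − cos²(π/90)) = sin(π/90) ≈ 0.0348995.
ω* = 2 / (1 + 0.0348995) = 2 / 1.0348995 ≈ 1.932555.
ρ(B_{ω*}) = ω*−1 = 0.932555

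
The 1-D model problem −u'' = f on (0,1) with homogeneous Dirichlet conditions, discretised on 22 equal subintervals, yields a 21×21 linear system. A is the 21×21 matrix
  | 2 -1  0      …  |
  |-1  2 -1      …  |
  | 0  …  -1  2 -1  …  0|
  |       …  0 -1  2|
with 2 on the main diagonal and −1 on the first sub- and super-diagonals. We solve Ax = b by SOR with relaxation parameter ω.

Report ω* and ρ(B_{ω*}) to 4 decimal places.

ω* = 1.7508, ρ_SOR = 0.7508

½·tridiag(1,0,1) at n=21: λ_k = cos(kπ/22); max |λ| at k=1 ⇒ ρ_J = cos(π/22) ≈ 0.9898.
√(1−ρ_J²) simplifies to sin(π/22) = 0.14231.
Then 2/(1+√(1−ρ_J²)) = 2/(1+0.14231); ω* = 2/1.14231 = 1.7508.
ρ_SOR = ω* − 1 ≈ 0.7508.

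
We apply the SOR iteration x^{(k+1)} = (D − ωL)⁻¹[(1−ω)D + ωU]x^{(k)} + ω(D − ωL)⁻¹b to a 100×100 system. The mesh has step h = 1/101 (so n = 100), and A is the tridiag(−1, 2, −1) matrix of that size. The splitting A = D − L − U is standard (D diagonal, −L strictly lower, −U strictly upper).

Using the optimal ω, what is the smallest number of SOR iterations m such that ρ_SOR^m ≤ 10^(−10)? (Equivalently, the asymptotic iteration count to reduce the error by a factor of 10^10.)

[ρ_J] n=100: ρ(B_J) = cos(π/(n+1)) = cos(π/101) = 0.9995163.
√(1−ρ_J²) simplifies to sin(π/101) = 0.0310999.
So ω* = 2/1.0310999 = 1.9396763 (Young).
[ρ_SOR] ω* − 1 = 0.9396763.
(0.9396763)^m ≤ 10^{−10}  ⇒  m·ln(0.9396763) ≤ −10·ln10  ⇒  m ≥ 370.074  ⇒  m = 371

m = 371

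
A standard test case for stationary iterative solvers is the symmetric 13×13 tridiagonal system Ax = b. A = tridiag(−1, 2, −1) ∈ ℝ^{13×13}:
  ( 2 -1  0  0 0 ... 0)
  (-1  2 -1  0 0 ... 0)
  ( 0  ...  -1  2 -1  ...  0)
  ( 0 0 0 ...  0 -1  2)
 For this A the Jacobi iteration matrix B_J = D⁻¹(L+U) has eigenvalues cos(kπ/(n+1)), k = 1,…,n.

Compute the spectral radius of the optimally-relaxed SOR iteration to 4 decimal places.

ρ_SOR = 0.6360

ρ_J = max_k |cos(kπ/14)| = cos(π/14) = 0.9749
√(1−ρ_J²) simplifies to sin(π/14) = 0.22252.
ω* = 2/(1 + 0.22252) = 2/1.22252 = 1.6360.
ρ(B_{ω*}) = ω*−1 = 0.6360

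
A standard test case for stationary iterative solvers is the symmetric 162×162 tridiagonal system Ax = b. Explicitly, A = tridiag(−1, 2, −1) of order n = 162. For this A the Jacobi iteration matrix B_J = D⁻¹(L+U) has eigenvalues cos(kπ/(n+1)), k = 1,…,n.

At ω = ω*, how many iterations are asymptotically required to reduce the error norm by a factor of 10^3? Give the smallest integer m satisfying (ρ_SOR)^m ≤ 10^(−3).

With n=162, ρ(Jacobi) = cos(π/163) = 0.9998143.
√(1−ρ_J²) = |sin(π/163)| = 0.0192724
Then 2/(1+√(1−ρ_J²)) = 2/(1+0.0192724); ω* = 2/1.0192724 = 1.9621840.
ρ_SOR = ω* − 1 = 1.9621840 − 1 = 0.9621840.
Need (0.9621840)^m ≤ 10^(−3): m ≥ 3·ln10/|ln 0.9621840| = 6.90776/0.0385496 = 179.191 ⇒ m = 180.

m = 180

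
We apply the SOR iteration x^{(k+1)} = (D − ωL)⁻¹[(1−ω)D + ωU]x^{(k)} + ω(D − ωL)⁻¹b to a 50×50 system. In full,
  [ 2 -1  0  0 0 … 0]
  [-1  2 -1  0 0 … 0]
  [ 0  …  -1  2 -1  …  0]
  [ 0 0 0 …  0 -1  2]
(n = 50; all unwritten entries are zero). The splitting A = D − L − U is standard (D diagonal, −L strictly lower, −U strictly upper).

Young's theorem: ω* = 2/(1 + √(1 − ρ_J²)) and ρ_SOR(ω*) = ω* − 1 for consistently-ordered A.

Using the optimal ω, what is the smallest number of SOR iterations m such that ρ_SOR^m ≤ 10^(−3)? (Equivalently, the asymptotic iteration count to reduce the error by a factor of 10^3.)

m = 57

n=50: λ(B_J) = 1 − λ(A)/2 = cos(kπ/51); k=1 gives ρ_J = 0.9981033.
root = sin(π/51) = 0.0615609  (since 1−cos² = sin²).
[ω*] 2 ÷ (1 + 0.0615609) = 2 ÷ 1.0615609 = 1.8840181.
ρ_SOR = ω* − 1 = 1.8840181 − 1 = 0.8840181.
m ≥ 3·ln10 / (−ln 0.8840181) = 56.034; smallest integer m = 57.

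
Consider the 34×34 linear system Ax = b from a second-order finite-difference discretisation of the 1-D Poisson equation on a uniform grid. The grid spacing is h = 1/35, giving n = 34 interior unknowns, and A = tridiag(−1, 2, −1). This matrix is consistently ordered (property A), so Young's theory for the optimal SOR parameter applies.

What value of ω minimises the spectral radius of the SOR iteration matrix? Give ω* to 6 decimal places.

ω* = 1.835470

With n=34, ρ(Jacobi) = cos(π/35) = 0.995974.
root = sin(π/35) = 0.0896393  (since 1−cos² = sin²).
Young: ω* = 2/(1+√(1−ρ_J²)) = 2/(1+0.0896393) = 2/1.0896393 = 1.835470.
[ρ_SOR] ω* − 1 = 0.835470.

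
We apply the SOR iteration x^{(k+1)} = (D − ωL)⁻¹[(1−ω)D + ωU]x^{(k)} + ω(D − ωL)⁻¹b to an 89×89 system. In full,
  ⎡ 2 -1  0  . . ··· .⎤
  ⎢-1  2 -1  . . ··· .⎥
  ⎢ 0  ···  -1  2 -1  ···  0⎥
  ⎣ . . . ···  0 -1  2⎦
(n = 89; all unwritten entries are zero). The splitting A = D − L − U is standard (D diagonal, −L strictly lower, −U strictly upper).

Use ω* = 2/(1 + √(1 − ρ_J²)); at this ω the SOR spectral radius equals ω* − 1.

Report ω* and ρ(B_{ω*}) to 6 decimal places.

With n=89, ρ(Jacobi) = cos(π/90) = 0.999391.
1 − cos²(π/90) = sin²(π/90) ⇒ √(1−ρ_J²) = sin(π/90) = 0.0348995.
Young: ω* = 2/(1+√(1−ρ_J²)) = 2/(1+0.0348995) = 2/1.0348995 = 1.932555.
[ρ_SOR] ω* − 1 = 0.932555.

ω* = 1.932555, ρ_SOR = 0.932555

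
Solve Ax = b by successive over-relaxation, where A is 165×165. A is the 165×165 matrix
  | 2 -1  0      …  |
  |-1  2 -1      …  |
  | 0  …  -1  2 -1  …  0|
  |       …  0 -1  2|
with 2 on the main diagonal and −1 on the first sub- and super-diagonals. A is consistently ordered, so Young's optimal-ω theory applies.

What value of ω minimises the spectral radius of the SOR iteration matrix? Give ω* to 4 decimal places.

ω* = 1.9629

½·tridiag(1,0,1) at n=165: λ_k = cos(kπ/166); max |λ| at k=1 ⇒ ρ_J = cos(π/166) ≈ 0.9998.
root = sin(π/166) = 0.01892  (since 1−cos² = sin²).
ω* = 2 / (1 + 0.01892) = 2 / 1.01892 ≈ 1.9629.
Hence ρ(B_{ω*}) = 1.9629 − 1 = 0.9629.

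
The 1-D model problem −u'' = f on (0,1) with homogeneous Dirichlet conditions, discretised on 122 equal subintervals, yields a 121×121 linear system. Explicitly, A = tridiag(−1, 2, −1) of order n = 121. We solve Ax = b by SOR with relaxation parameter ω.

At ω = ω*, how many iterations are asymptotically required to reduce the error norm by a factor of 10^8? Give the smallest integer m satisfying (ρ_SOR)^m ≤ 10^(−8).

spectrum of D⁻¹(L+U) = {cos(kπ/122) : 1≤k≤121}; ρ_J = cos(π/122) = 0.9996685.
1 − cos²(π/122) = sin²(π/122) ⇒ √(1−ρ_J²) = sin(π/122) = 0.0257479.
ω* = 2 / (1 + 0.0257479) = 2 / 1.0257479 ≈ 1.9497968.
ρ(B_{ω*}) = ω*−1 = 0.9497968
ρ_SOR^m ≤ 10^(−8) ⇔ m ≥ 8·ln10/(−ln 0.9497968) = 18.4207/0.0515072 = 357.633; m = ⌈357.633⌉ = 358.

m = 358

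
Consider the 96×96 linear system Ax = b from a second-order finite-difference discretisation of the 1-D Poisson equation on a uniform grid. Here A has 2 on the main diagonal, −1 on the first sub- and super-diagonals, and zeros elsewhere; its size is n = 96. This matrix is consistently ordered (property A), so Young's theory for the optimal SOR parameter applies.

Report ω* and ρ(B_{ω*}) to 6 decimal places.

ω* = 1.937268, ρ_SOR = 0.937268

½·tridiag(1,0,1) at n=96: λ_k = cos(kπ/97); max |λ| at k=1 ⇒ ρ_J = cos(π/97) ≈ 0.999476.
√(1 − cos²(π/97)) = sin(π/97) ≈ 0.0323819.
Then 2/(1+√(1−ρ_J²)) = 2/(1+0.0323819); ω* = 2/1.0323819 = 1.937268.
ρ(B_{ω*}) = ω*−1 = 0.937268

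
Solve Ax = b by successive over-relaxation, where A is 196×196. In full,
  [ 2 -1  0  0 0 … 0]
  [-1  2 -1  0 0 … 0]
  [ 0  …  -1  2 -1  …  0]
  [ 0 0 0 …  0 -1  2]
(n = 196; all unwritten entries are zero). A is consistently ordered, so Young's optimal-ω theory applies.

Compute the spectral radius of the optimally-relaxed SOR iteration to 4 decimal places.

B_J for the 196×196 system has eigenvalues cos(kπ/197); ρ_J = cos(π/197) = 0.9999.
√(1−ρ_J²) simplifies to sin(π/197) = 0.01595.
ω* = 2/(1+0.01595) = 1.9686
Hence ρ(B_{ω*}) = 1.9686 − 1 = 0.9686.

ρ_SOR = 0.9686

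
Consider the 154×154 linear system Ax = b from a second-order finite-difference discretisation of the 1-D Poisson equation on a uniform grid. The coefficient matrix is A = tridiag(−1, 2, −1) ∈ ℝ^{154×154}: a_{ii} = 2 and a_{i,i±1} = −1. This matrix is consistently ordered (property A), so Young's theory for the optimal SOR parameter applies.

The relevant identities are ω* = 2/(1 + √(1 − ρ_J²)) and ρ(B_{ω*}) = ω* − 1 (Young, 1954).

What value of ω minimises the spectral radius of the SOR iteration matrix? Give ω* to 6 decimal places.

With n=154, ρ(Jacobi) = cos(π/155) = 0.999795.
root = sin(π/155) = 0.0202670  (since 1−cos² = sin²).
ω* = 2 / (1 + 0.0202670) = 2 / 1.0202670 ≈ 1.960271.
and ρ(B_{ω*}) = 1.960271 − 1 = 0.960271.

ω* = 1.960271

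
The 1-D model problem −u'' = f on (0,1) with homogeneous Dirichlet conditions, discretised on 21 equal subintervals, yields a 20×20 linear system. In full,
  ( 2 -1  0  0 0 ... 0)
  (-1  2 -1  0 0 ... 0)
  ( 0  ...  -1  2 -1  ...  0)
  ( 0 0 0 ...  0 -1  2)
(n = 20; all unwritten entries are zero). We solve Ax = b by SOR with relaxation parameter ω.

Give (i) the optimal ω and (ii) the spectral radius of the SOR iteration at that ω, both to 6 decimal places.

ω* = 1.740580, ρ_SOR = 0.740580

½·tridiag(1,0,1) at n=20: λ_k = cos(kπ/21); max |λ| at k=1 ⇒ ρ_J = cos(π/21) ≈ 0.988831.
1 − cos²(π/21) = sin²(π/21) ⇒ √(1−ρ_J²) = sin(π/21) = 0.1490423.
ω* = 2/(1+0.1490423) = 1.740580
ρ(B_{ω*}) = ω*−1 = 0.740580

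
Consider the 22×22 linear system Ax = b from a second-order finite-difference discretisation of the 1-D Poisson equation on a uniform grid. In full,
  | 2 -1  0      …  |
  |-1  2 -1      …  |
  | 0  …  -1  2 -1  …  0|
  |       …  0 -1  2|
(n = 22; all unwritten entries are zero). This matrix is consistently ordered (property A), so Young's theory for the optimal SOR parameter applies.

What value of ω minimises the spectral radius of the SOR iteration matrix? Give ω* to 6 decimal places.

ω* = 1.760305

B_J for the 22×22 system has eigenvalues cos(kπ/23); ρ_J = cos(π/23) = 0.990686.
root = sin(π/23) = 0.1361666  (since 1−cos² = sin²).
Young: ω* = 2/(1+√(1−ρ_J²)) = 2/(1+0.1361666) = 2/1.1361666 = 1.760305.
ρ(B_{ω*}) = ω*−1 = 0.760305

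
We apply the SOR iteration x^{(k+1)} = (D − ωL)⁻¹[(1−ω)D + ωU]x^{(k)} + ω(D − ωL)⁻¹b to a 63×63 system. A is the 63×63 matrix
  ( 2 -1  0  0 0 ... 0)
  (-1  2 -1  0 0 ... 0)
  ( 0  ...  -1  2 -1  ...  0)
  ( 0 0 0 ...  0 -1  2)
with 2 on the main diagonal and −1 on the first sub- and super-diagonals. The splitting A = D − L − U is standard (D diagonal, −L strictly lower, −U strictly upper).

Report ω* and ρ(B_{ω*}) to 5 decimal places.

ω* = 1.90645, ρ_SOR = 0.90645

spectrum of D⁻¹(L+U) = {cos(kπ/64) : 1≤k≤63}; ρ_J = cos(π/64) = 0.99880.
√(1−ρ_J²) simplifies to sin(π/64) = 0.049068.
Young: ω* = 2/(1+√(1−ρ_J²)) = 2/(1+0.049068) = 2/1.049068 = 1.90645.
and ρ(B_{ω*}) = 1.90645 − 1 = 0.90645.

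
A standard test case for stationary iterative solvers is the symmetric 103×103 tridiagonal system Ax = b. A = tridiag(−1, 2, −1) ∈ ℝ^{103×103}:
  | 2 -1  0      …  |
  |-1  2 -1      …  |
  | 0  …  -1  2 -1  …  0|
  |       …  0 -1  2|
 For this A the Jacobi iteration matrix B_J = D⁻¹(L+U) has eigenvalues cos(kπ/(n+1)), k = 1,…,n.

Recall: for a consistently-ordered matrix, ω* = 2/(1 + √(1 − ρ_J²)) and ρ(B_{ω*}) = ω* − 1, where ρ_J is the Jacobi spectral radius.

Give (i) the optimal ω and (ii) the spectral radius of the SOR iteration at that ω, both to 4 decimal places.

½·tridiag(1,0,1) at n=103: λ_k = cos(kπ/104); max |λ| at k=1 ⇒ ρ_J = cos(π/104) ≈ 0.9995.
√(1−ρ_J²) = |sin(π/104)| = 0.03020
ω* = 2 / (1 + 0.03020) = 2 / 1.03020 ≈ 1.9414.
At ω = 1.9414 every |λ(B_ω)| = ω−1, so ρ_SOR = 0.9414.

ω* = 1.9414, ρ_SOR = 0.9414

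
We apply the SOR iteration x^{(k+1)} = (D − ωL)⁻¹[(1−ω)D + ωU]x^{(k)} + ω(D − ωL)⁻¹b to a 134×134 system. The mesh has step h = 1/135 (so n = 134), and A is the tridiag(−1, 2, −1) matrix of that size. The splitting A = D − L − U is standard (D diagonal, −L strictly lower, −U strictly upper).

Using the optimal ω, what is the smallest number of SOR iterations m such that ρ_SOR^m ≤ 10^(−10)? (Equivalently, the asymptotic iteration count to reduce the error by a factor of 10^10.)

B_J for the 134×134 system has eigenvalues cos(kπ/135); ρ_J = cos(π/135) = 0.9997292.
√(1−ρ_J²) = |sin(π/135)| = 0.0232690
ω* = 2/(1 + 0.0232690) = 2/1.0232690 = 1.9545203.
ρ_SOR = ω* − 1 ≈ 0.9545203.
For 10 digits: m = 10·ln10 / (−ln 0.9545203) = 23.0259/0.0465464 = 494.687; round up → m = 495.

m = 495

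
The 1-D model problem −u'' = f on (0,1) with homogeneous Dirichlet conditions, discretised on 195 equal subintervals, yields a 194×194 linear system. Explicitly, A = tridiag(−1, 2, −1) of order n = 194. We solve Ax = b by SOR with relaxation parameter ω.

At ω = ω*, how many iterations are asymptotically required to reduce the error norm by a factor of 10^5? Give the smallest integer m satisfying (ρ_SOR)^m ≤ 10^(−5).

m = 358

n=194: λ(B_J) = 1 − λ(A)/2 = cos(kπ/195); k=1 gives ρ_J = 0.9998702.
√(1−ρ_J²) = |sin(π/195)| = 0.0161100
ω* = 2/(1 + 0.0161100) = 2/1.0161100 = 1.9682908.
and ρ(B_{ω*}) = 1.9682908 − 1 = 0.9682908.
Need (0.9682908)^m ≤ 10^(−5): m ≥ 5·ln10/|ln 0.9682908| = 11.5129/0.0322228 = 357.290 ⇒ m = 358.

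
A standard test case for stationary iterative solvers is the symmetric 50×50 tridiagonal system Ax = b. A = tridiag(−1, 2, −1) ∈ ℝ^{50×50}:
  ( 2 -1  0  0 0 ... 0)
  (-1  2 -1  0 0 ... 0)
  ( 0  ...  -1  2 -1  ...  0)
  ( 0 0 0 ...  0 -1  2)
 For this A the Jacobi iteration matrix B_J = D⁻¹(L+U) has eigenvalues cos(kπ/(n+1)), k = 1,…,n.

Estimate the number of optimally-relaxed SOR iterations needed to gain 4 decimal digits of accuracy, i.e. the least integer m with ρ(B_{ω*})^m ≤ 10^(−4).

m = 75

B_J for the 50×50 system has eigenvalues cos(kπ/51); ρ_J = cos(π/51) = 0.9981033.
√(1 − cos²(π/51)) = sin(π/51) ≈ 0.0615609.
ω* = 2/(1 + 0.0615609) = 2/1.0615609 = 1.8840181.
and ρ(B_{ω*}) = 1.8840181 − 1 = 0.8840181.
4·ln10 = 9.21034; −ln(0.8840181) = 0.123278; m = ⌈9.21034/0.123278⌉ = ⌈74.712⌉ = 75.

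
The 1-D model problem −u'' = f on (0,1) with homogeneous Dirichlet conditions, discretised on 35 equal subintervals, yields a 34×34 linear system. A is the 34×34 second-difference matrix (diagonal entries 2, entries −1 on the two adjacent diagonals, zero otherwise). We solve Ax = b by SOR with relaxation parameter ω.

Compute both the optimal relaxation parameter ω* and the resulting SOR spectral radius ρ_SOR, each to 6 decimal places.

ω* = 1.835470, ρ_SOR = 0.835470

½·tridiag(1,0,1) at n=34: λ_k = cos(kπ/35); max |λ| at k=1 ⇒ ρ_J = cos(π/35) ≈ 0.995974.
√(1−ρ_J²) simplifies to sin(π/35) = 0.0896393.
Young: ω* = 2/(1+√(1−ρ_J²)) = 2/(1+0.0896393) = 2/1.0896393 = 1.835470.
At ω = 1.835470 every |λ(B_ω)| = ω−1, so ρ_SOR = 0.835470.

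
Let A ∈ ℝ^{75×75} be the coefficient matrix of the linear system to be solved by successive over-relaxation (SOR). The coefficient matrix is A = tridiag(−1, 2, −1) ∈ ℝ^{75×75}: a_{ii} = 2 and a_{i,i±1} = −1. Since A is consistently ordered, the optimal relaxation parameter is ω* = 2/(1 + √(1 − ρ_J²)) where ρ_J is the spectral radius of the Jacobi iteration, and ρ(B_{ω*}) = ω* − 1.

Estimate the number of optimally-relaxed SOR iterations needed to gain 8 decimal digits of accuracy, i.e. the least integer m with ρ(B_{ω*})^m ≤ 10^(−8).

m = 223

½·tridiag(1,0,1) at n=75: λ_k = cos(kπ/76); max |λ| at k=1 ⇒ ρ_J = cos(π/76) ≈ 0.9991458.
1 − cos²(π/76) = sin²(π/76) ⇒ √(1−ρ_J²) = sin(π/76) = 0.0413250.
Then 2/(1+√(1−ρ_J²)) = 2/(1+0.0413250); ω* = 2/1.0413250 = 1.9206300.
At ω = 1.9206300 every |λ(B_ω)| = ω−1, so ρ_SOR = 0.9206300.
For 8 digits: m = 8·ln10 / (−ln 0.9206300) = 18.4207/0.0826971 = 222.749; round up → m = 223.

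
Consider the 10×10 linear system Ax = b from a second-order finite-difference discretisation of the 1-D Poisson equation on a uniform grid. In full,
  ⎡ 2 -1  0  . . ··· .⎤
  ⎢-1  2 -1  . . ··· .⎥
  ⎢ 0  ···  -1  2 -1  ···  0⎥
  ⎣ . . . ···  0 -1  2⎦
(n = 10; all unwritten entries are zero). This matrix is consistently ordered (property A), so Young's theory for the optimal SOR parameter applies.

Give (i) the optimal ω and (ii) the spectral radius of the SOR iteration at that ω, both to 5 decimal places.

ω* = 1.56039, ρ_SOR = 0.56039

B_J for the 10×10 system has eigenvalues cos(kπ/11); ρ_J = cos(π/11) = 0.95949.
root = sin(π/11) = 0.281733  (since 1−cos² = sin²).
So ω* = 2/1.281733 = 1.56039 (Young).
ρ_SOR = ω* − 1 ≈ 0.56039.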